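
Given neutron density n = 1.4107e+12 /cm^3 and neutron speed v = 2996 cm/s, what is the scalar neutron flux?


phi = n * v
phi = 1.4107e+12 * 2996
phi = 4.2265e+15 /cm^2/s

4.2265e+15


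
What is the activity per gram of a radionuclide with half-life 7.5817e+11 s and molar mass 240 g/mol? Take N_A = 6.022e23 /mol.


lambda = ln(2) / t_half = ln(2) / 7.5817e+11 = 9.142372e-13 /s
SA = lambda * N_A / M
SA = 9.142372e-13 * 6.022e23 / 240
SA = 2.2940e+09 Bq/g

2.2940e+09


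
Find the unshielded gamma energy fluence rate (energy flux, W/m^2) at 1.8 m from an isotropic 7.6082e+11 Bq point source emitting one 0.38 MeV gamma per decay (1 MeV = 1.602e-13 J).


psi = A * E * 1.602e-13 / (4*pi*r^2)
psi = 7.6082e+11 * 0.38 * 1.602e-13 / (4*pi*1.8^2)
psi = 0.0011376 W/m^2

0.0011376


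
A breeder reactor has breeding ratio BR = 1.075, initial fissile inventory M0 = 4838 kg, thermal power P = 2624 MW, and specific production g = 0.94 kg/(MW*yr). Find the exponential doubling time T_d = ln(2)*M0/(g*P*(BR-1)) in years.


Breeding gain G = BR - 1 = 1.075 - 1 = 0.075
Fissile production rate = g * P * G = 0.94 * 2624 * 0.075 = 184.992 kg/yr
T_d = ln(2) * M0 / (g * P * G)
T_d = ln(2) * 4838 / 184.992 = 18.128 yr

18.128


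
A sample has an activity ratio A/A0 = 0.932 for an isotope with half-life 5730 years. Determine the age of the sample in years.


lambda = ln(2) / t_half = ln(2) / 5730 = 1.209681e-04 /yr
t = -ln(A/A0) / lambda
t = -ln(0.932) / 1.209681e-04
t = 582.16 yr

582.16


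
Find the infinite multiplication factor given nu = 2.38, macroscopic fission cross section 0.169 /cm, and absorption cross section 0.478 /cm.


k_inf = nu * Sigma_f / Sigma_a
k_inf = 2.38 * 0.169 / 0.478
k_inf = 0.84146

0.84146


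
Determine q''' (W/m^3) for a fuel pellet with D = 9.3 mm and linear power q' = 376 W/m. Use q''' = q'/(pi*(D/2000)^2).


r = D / 2 / 1000 = 9.3 / 2 / 1000 = 0.00465 m
q''' = q' / (pi * r^2)
q''' = 376 / (pi * 0.00465^2)
q''' = 5.5352e+06 W/m^3

5.5352e+06


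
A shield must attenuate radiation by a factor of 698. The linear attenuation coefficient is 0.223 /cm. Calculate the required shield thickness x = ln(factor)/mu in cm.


x = ln(factor) / mu
x = ln(698) / 0.223
x = 29.364 cm

29.364


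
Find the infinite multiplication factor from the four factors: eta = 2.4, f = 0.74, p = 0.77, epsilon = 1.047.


k_inf = eta * f * p * epsilon
k_inf = 2.4 * 0.74 * 0.77 * 1.047
k_inf = 1.4318

1.4318


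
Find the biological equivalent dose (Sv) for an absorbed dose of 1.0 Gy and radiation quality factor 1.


H = D * Q
H = 1.0 * 1
H = 1.0000 Sv

1.0000


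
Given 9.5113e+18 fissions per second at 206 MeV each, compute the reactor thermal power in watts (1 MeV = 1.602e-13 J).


P = fission_rate * E_MeV * 1.602e-13
P = 9.5113e+18 * 206 * 1.602e-13
P = 3.1388e+08 W

3.1388e+08


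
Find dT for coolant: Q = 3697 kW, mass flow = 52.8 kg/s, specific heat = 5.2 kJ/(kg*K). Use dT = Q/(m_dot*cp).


dT = Q / (m_dot * cp)
dT = 3697 / (52.8 * 5.2)
dT = 13.465 C

13.465


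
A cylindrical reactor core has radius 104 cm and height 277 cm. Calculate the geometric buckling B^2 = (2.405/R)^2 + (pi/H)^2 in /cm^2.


B^2 = (2.405/R)^2 + (pi/H)^2
B^2 = (2.405/104)^2 + (pi/277)^2
B^2 = 6.6340e-04 /cm^2

6.6340e-04


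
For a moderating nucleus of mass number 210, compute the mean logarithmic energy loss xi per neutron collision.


xi = 1 + (A-1)^2/(2A) * ln((A-1)/(A+1))
xi = 1 + (210-1)^2/(2*210) * ln((210-1)/(210 +1))
xi = 0.0094936

0.0094936


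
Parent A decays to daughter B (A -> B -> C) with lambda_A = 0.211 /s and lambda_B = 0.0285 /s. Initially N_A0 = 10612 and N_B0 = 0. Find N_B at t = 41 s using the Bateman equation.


N_B(t) = lambda_A * N_A0 / (lambda_B - lambda_A) * [exp(-lambda_A*t) - exp(-lambda_B*t)]
exp(-0.211*41) = 1.749518e-04; exp(-0.0285*41) = 0.3108328
N_B = 0.211 * 10612 / (0.0285 - 0.211) * (1.749518e-04 - 0.3108328)
N_B = 3811.5

3811.5


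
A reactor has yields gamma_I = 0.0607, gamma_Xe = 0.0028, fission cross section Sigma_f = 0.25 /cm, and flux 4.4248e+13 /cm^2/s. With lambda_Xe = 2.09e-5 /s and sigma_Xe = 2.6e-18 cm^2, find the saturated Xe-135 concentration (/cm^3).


Xe_eq = (gamma_I + gamma_Xe) * Sigma_f * phi / (lambda_Xe + sigma_Xe * phi)
Numerator = (0.0607 + 0.0028) * 0.25 * 4.4248e+13 = 7.024370e+11
Denominator = 2.09e-5 + 2.6e-18 * 4.4248e+13 = 1.359448e-04
Xe_eq = 7.024370e+11 / 1.359448e-04 = 5.1671e+15 /cm^3

5.1671e+15


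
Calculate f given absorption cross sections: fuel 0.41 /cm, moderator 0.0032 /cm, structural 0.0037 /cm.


f = Sigma_a_fuel / (Sigma_a_fuel + Sigma_a_mod + Sigma_a_other)
f = 0.41 / (0.41 + 0.0032 + 0.0037)
f = 0.98345

0.98345


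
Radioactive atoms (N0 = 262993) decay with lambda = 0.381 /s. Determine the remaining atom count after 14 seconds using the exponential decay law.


N = N0 * exp(-lambda * t)
N = 262993 * exp(-0.381 * 14)
N = 1268.9

1268.9


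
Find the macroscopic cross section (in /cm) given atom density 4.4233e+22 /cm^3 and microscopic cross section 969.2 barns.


Sigma = N * sigma_barns * 1e-24
Sigma = 4.4233e+22 * 969.2 * 1e-24
Sigma = 42.871 /cm

42.871


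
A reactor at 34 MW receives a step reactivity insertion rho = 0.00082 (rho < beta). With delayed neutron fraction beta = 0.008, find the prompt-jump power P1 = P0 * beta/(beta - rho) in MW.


P1/P0 = beta / (beta - rho)
P1/P0 = 0.008 / (0.008 - 0.00082) = 1.114206
P1 = 34 * 1.114206 = 37.883 MW

37.883


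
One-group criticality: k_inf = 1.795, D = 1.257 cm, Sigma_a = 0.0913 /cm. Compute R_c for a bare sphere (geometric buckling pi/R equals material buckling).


L^2 = D / Sigma_a = 1.257 / 0.0913 = 13.76780 cm^2
B_m^2 = (k_inf - 1) / L^2 = (1.795 - 1) / 13.76780 = 0.05774343 /cm^2
For a bare sphere: B_g = pi/R, so R_c = pi / sqrt(B_m^2)
R_c = pi / sqrt(0.05774343) = 13.074 cm

13.074


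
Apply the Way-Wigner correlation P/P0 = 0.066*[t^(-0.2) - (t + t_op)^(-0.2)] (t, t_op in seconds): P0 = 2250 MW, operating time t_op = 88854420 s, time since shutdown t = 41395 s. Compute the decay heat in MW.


P/P0 = 0.066 * [t^(-0.2) - (t + t_op)^(-0.2)]
P/P0 = 0.066 * [41395^(-0.2) - (41395 + 88854420)^(-0.2)]
P/P0 = 0.066 * [0.1192918 - 0.02571720] = 0.006175924
P = 2250 * 0.006175924 = 13.896 MW

13.896


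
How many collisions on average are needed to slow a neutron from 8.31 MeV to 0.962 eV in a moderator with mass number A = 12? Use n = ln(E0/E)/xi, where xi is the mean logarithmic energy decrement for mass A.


xi = 1 + (A-1)^2/(2A)*ln((A-1)/(A+1)) = 0.1577690 (for A = 12)
n = ln(E0/E) / xi
n = ln(8.31e6 / 0.962) / 0.1577690
n = ln(8.638254e+06) / 0.1577690 = 101.23

101.23


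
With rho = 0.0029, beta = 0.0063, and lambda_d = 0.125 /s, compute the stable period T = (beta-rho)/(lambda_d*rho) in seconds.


T = (beta - rho) / (lambda_d * rho)
T = (0.0063 - 0.0029) / (0.125 * 0.0029)
T = 9.3793 s

9.3793


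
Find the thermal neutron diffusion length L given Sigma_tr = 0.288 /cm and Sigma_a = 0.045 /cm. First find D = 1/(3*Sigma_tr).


D = 1 / (3 * Sigma_tr) = 1 / (3 * 0.288) = 1.157407 cm
L = sqrt(D / Sigma_a)
L = sqrt(1.157407 / 0.045)
L = 5.0715 cm

5.0715


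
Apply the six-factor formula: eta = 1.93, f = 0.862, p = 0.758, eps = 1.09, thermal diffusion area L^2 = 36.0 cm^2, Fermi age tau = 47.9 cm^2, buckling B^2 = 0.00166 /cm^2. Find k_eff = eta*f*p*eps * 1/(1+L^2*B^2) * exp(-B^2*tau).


k_inf = eta*f*p*eps = 1.93*0.862*0.758*1.09 = 1.374549
P_TNL = 1/(1 + L^2*B^2) = 1/(1 + 36.0*0.00166) = 0.9436099
P_FNL = exp(-B^2*tau) = exp(-0.00166*47.9) = 0.9235651
k_eff = k_inf * P_TNL * P_FNL = 1.374549 * 0.9436099 * 0.9235651
k_eff = 1.1979

1.1979


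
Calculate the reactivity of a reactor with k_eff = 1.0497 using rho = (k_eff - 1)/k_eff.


rho = (k_eff - 1) / k_eff
rho = (1.0497 - 1) / 1.0497
rho = 0.047347

0.047347


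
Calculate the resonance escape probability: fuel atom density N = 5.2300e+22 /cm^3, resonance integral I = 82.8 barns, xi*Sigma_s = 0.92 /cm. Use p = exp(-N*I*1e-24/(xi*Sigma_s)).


p = exp(-N * I * 1e-24 / (xi*Sigma_s))
p = exp(-5.2300e+22 * 82.8 * 1e-24 / 0.92)
p = 0.0090318

0.0090318


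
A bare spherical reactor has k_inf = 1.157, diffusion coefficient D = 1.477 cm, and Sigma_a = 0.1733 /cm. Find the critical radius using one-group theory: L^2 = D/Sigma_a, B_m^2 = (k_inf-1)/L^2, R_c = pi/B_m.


L^2 = D / Sigma_a = 1.477 / 0.1733 = 8.522793 cm^2
B_m^2 = (k_inf - 1) / L^2 = (1.157 - 1) / 8.522793 = 0.01842119 /cm^2
For a bare sphere: B_g = pi/R, so R_c = pi / sqrt(B_m^2)
R_c = pi / sqrt(0.01842119) = 23.147 cm

23.147


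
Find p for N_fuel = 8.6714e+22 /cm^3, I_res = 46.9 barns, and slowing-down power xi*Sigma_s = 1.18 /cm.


p = exp(-N * I * 1e-24 / (xi*Sigma_s))
p = exp(-8.6714e+22 * 46.9 * 1e-24 / 1.18)
p = 0.031856

0.031856


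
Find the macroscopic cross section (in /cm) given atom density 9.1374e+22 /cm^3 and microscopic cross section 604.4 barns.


Sigma = N * sigma_barns * 1e-24
Sigma = 9.1374e+22 * 604.4 * 1e-24
Sigma = 55.226 /cm

55.226


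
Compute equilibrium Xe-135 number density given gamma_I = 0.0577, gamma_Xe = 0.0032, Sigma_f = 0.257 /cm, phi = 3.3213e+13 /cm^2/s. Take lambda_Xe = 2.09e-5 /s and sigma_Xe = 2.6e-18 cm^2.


Xe_eq = (gamma_I + gamma_Xe) * Sigma_f * phi / (lambda_Xe + sigma_Xe * phi)
Numerator = (0.0577 + 0.0032) * 0.257 * 3.3213e+13 = 5.198266e+11
Denominator = 2.09e-5 + 2.6e-18 * 3.3213e+13 = 1.072538e-04
Xe_eq = 5.198266e+11 / 1.072538e-04 = 4.8467e+15 /cm^3

4.8467e+15


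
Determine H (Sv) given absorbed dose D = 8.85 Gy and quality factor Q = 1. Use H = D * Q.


H = D * Q
H = 8.85 * 1
H = 8.8500 Sv

8.8500


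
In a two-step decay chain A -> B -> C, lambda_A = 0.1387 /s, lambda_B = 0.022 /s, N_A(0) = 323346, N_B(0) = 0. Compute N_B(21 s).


N_B(t) = lambda_A * N_A0 / (lambda_B - lambda_A) * [exp(-lambda_A*t) - exp(-lambda_B*t)]
exp(-0.1387*21) = 0.05432884; exp(-0.022*21) = 0.6300223
N_B = 0.1387 * 323346 / (0.022 - 0.1387) * (0.05432884 - 0.6300223)
N_B = 221240

221240


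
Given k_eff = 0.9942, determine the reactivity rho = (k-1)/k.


rho = (k_eff - 1) / k_eff
rho = (0.9942 - 1) / 0.9942
rho = -0.0058338

-0.0058338


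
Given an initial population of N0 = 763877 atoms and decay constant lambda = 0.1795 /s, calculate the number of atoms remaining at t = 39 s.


N = N0 * exp(-lambda * t)
N = 763877 * exp(-0.1795 * 39)
N = 696.22

696.22


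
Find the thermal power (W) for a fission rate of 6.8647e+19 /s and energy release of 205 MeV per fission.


P = fission_rate * E_MeV * 1.602e-13
P = 6.8647e+19 * 205 * 1.602e-13
P = 2.2544e+09 W

2.2544e+09


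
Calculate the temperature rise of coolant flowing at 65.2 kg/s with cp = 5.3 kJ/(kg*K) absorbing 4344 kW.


dT = Q / (m_dot * cp)
dT = 4344 / (65.2 * 5.3)
dT = 12.571 C

12.571


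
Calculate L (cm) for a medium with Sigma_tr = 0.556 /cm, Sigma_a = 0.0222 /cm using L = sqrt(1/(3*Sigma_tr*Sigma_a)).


D = 1 / (3 * Sigma_tr) = 1 / (3 * 0.556) = 0.5995204 cm
L = sqrt(D / Sigma_a)
L = sqrt(0.5995204 / 0.0222)
L = 5.1967 cm

5.1967


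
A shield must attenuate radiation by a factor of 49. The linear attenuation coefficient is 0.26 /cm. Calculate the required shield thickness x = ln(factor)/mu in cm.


x = ln(factor) / mu
x = ln(49) / 0.26
x = 14.969 cm

14.969


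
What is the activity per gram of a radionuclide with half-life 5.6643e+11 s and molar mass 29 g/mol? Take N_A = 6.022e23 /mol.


lambda = ln(2) / t_half = ln(2) / 5.6643e+11 = 1.223712e-12 /s
SA = lambda * N_A / M
SA = 1.223712e-12 * 6.022e23 / 29
SA = 2.5411e+10 Bq/g

2.5411e+10


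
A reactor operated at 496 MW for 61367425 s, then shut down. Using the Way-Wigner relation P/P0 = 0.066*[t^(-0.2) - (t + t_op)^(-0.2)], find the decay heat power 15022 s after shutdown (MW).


P/P0 = 0.066 * [t^(-0.2) - (t + t_op)^(-0.2)]
P/P0 = 0.066 * [15022^(-0.2) - (15022 + 61367425)^(-0.2)]
P/P0 = 0.066 * [0.1461014 - 0.02769435] = 0.007814865
P = 496 * 0.007814865 = 3.8762 MW

3.8762


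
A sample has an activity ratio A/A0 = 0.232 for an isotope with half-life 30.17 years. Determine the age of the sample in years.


lambda = ln(2) / t_half = ln(2) / 30.17 = 0.02297472 /yr
t = -ln(A/A0) / lambda
t = -ln(0.232) / 0.02297472
t = 63.592 yr

63.592


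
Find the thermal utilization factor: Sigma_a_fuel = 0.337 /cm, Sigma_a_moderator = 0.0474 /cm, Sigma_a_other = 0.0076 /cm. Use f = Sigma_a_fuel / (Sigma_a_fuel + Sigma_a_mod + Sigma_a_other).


f = Sigma_a_fuel / (Sigma_a_fuel + Sigma_a_mod + Sigma_a_other)
f = 0.337 / (0.337 + 0.0474 + 0.0076)
f = 0.85969

0.85969


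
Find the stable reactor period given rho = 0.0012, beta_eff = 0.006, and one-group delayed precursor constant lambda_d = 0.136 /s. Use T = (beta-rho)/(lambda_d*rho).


T = (beta - rho) / (lambda_d * rho)
T = (0.006 - 0.0012) / (0.136 * 0.0012)
T = 29.412 s

29.412


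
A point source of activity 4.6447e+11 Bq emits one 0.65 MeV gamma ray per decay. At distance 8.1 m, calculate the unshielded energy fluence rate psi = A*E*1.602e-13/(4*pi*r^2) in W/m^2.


psi = A * E * 1.602e-13 / (4*pi*r^2)
psi = 4.6447e+11 * 0.65 * 1.602e-13 / (4*pi*8.1^2)
psi = 5.8662e-05 W/m^2

5.8662e-05


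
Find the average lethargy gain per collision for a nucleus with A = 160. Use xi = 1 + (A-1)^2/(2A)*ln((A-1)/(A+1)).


xi = 1 + (A-1)^2/(2A) * ln((A-1)/(A+1))
xi = 1 + (160-1)^2/(2*160) * ln((160-1)/(160 +1))
xi = 0.012448

0.012448


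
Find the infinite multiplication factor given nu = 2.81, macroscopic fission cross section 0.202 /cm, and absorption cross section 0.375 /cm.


k_inf = nu * Sigma_f / Sigma_a
k_inf = 2.81 * 0.202 / 0.375
k_inf = 1.5137

1.5137


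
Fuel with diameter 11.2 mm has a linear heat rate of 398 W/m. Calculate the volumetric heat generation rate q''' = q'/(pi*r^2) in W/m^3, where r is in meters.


r = D / 2 / 1000 = 11.2 / 2 / 1000 = 0.0056 m
q''' = q' / (pi * r^2)
q''' = 398 / (pi * 0.0056^2)
q''' = 4.0398e+06 W/m^3

4.0398e+06


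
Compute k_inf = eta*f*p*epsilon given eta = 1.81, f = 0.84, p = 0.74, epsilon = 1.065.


k_inf = eta * f * p * epsilon
k_inf = 1.81 * 0.84 * 0.74 * 1.065
k_inf = 1.1982

1.1982


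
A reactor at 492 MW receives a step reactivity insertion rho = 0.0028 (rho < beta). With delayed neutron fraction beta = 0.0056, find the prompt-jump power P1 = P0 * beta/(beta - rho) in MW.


P1/P0 = beta / (beta - rho)
P1/P0 = 0.0056 / (0.0056 - 0.0028) = 2.000000
P1 = 492 * 2.000000 = 984.00 MW

984.00


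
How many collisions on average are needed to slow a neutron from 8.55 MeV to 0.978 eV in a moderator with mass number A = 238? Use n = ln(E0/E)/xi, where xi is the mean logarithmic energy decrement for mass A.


xi = 1 + (A-1)^2/(2A)*ln((A-1)/(A+1)) = 0.008379872 (for A = 238)
n = ln(E0/E) / xi
n = ln(8.55e6 / 0.978) / 0.008379872
n = ln(8.742331e+06) / 0.008379872 = 1907.4

1907.4


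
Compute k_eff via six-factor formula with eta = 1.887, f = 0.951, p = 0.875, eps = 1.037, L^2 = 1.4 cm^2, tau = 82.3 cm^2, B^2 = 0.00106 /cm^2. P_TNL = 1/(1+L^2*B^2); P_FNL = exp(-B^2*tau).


k_inf = eta*f*p*eps = 1.887*0.951*0.875*1.037 = 1.628318
P_TNL = 1/(1 + L^2*B^2) = 1/(1 + 1.4*0.00106) = 0.9985182
P_FNL = exp(-B^2*tau) = exp(-0.00106*82.3) = 0.9164590
k_eff = k_inf * P_TNL * P_FNL = 1.628318 * 0.9985182 * 0.9164590
k_eff = 1.4901

1.4901


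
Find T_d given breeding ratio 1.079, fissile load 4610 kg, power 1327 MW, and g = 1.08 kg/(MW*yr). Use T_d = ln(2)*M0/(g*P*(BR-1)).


Breeding gain G = BR - 1 = 1.079 - 1 = 0.079
Fissile production rate = g * P * G = 1.08 * 1327 * 0.079 = 113.21964 kg/yr
T_d = ln(2) * M0 / (g * P * G)
T_d = ln(2) * 4610 / 113.21964 = 28.223 yr

28.223


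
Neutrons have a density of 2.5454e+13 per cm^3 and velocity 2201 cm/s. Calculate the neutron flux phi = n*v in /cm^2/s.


phi = n * v
phi = 2.5454e+13 * 2201
phi = 5.6024e+16 /cm^2/s

5.6024e+16


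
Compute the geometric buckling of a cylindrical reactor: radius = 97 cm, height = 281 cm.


B^2 = (2.405/R)^2 + (pi/H)^2
B^2 = (2.405/97)^2 + (pi/281)^2
B^2 = 7.3973e-04 /cm^2

7.3973e-04


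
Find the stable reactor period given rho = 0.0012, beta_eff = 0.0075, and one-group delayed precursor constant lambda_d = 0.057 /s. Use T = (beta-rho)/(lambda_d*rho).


T = (beta - rho) / (lambda_d * rho)
T = (0.0075 - 0.0012) / (0.057 * 0.0012)
T = 92.105 s

92.105


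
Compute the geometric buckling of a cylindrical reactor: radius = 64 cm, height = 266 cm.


B^2 = (2.405/R)^2 + (pi/H)^2
B^2 = (2.405/64)^2 + (pi/266)^2
B^2 = 0.0015516 /cm^2

0.0015516


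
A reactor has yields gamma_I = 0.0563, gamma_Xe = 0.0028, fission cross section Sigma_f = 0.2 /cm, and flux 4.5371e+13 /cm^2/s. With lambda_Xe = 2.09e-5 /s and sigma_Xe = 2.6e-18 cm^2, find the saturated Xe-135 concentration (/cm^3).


Xe_eq = (gamma_I + gamma_Xe) * Sigma_f * phi / (lambda_Xe + sigma_Xe * phi)
Numerator = (0.0563 + 0.0028) * 0.2 * 4.5371e+13 = 5.362852e+11
Denominator = 2.09e-5 + 2.6e-18 * 4.5371e+13 = 1.388646e-04
Xe_eq = 5.362852e+11 / 1.388646e-04 = 3.8619e+15 /cm^3

3.8619e+15


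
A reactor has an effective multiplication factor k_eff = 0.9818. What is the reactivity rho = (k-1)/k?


rho = (k_eff - 1) / k_eff
rho = (0.9818 - 1) / 0.9818
rho = -0.018537

-0.018537


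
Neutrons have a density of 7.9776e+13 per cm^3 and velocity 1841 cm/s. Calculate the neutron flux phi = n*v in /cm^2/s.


phi = n * v
phi = 7.9776e+13 * 1841
phi = 1.4687e+17 /cm^2/s

1.4687e+17


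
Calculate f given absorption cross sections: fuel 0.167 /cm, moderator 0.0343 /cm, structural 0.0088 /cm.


f = Sigma_a_fuel / (Sigma_a_fuel + Sigma_a_mod + Sigma_a_other)
f = 0.167 / (0.167 + 0.0343 + 0.0088)
f = 0.79486

0.79486


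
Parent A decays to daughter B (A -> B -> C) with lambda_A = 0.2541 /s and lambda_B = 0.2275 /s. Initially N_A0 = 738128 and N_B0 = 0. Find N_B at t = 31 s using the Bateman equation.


N_B(t) = lambda_A * N_A0 / (lambda_B - lambda_A) * [exp(-lambda_A*t) - exp(-lambda_B*t)]
exp(-0.2541*31) = 3.793315e-04; exp(-0.2275*31) = 8.652431e-04
N_B = 0.2541 * 738128 / (0.2275 - 0.2541) * (3.793315e-04 - 8.652431e-04)
N_B = 3426.2

3426.2


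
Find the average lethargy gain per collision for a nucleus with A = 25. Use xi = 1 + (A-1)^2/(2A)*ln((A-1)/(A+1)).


xi = 1 + (A-1)^2/(2A) * ln((A-1)/(A+1))
xi = 1 + (25-1)^2/(2*25) * ln((25-1)/(25 +1))
xi = 0.077908

0.077908


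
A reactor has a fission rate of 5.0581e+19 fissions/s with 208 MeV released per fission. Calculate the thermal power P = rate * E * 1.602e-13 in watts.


P = fission_rate * E_MeV * 1.602e-13
P = 5.0581e+19 * 208 * 1.602e-13
P = 1.6854e+09 W

1.6854e+09


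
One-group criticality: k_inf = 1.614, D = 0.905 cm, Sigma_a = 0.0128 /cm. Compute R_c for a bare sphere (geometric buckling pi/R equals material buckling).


L^2 = D / Sigma_a = 0.905 / 0.0128 = 70.70312 cm^2
B_m^2 = (k_inf - 1) / L^2 = (1.614 - 1) / 70.70312 = 0.008684200 /cm^2
For a bare sphere: B_g = pi/R, so R_c = pi / sqrt(B_m^2)
R_c = pi / sqrt(0.008684200) = 33.712 cm

33.712


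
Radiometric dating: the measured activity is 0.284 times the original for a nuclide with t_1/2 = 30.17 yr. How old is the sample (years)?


lambda = ln(2) / t_half = ln(2) / 30.17 = 0.02297472 /yr
t = -ln(A/A0) / lambda
t = -ln(0.284) / 0.02297472
t = 54.790 yr

54.790


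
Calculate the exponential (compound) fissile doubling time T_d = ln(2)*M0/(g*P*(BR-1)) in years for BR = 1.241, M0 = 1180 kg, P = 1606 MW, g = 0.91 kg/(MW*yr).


Breeding gain G = BR - 1 = 1.241 - 1 = 0.241
Fissile production rate = g * P * G = 0.91 * 1606 * 0.241 = 352.21186 kg/yr
T_d = ln(2) * M0 / (g * P * G)
T_d = ln(2) * 1180 / 352.21186 = 2.3222 yr

2.3222


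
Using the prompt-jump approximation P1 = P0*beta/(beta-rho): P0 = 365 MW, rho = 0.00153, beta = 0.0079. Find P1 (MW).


P1/P0 = beta / (beta - rho)
P1/P0 = 0.0079 / (0.0079 - 0.00153) = 1.240188
P1 = 365 * 1.240188 = 452.67 MW

452.67


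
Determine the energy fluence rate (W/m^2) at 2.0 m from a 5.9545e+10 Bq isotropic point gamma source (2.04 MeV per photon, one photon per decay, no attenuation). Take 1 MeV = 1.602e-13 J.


psi = A * E * 1.602e-13 / (4*pi*r^2)
psi = 5.9545e+10 * 2.04 * 1.602e-13 / (4*pi*2.0^2)
psi = 3.8714e-04 W/m^2

3.8714e-04


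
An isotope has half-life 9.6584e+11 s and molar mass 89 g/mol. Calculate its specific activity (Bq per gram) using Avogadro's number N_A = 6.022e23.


lambda = ln(2) / t_half = ln(2) / 9.6584e+11 = 7.176625e-13 /s
SA = lambda * N_A / M
SA = 7.176625e-13 * 6.022e23 / 89
SA = 4.8559e+09 Bq/g

4.8559e+09


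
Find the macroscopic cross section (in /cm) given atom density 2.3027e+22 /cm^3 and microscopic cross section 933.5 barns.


Sigma = N * sigma_barns * 1e-24
Sigma = 2.3027e+22 * 933.5 * 1e-24
Sigma = 21.496 /cm

21.496


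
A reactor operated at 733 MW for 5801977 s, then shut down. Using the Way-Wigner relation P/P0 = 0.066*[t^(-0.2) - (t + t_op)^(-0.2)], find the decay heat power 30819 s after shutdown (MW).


P/P0 = 0.066 * [t^(-0.2) - (t + t_op)^(-0.2)]
P/P0 = 0.066 * [30819^(-0.2) - (30819 + 5801977)^(-0.2)]
P/P0 = 0.066 * [0.1265425 - 0.04434296] = 0.005425170
P = 733 * 0.005425170 = 3.9766 MW

3.9766


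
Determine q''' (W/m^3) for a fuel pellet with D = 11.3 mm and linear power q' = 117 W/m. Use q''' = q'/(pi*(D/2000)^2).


r = D / 2 / 1000 = 11.3 / 2 / 1000 = 0.00565 m
q''' = q' / (pi * r^2)
q''' = 117 / (pi * 0.00565^2)
q''' = 1.1666e+06 W/m^3

1.1666e+06


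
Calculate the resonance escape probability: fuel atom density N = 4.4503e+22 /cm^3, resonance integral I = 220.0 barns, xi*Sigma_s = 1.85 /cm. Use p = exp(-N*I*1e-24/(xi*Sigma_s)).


p = exp(-N * I * 1e-24 / (xi*Sigma_s))
p = exp(-4.4503e+22 * 220.0 * 1e-24 / 1.85)
p = 0.0050304

0.0050304


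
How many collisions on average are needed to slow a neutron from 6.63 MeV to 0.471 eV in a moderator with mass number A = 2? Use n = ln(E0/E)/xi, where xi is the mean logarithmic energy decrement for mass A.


xi = 1 + (A-1)^2/(2A)*ln((A-1)/(A+1)) = 0.7253469 (for A = 2)
n = ln(E0/E) / xi
n = ln(6.63e6 / 0.471) / 0.7253469
n = ln(1.407643e+07) / 0.7253469 = 22.693

22.693


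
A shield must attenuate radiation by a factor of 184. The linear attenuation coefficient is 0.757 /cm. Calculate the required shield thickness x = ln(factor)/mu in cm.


x = ln(factor) / mu
x = ln(184) / 0.757
x = 6.8890 cm

6.8890


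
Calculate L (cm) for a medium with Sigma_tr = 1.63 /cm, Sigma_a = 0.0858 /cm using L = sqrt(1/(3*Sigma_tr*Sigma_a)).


D = 1 / (3 * Sigma_tr) = 1 / (3 * 1.63) = 0.2044990 cm
L = sqrt(D / Sigma_a)
L = sqrt(0.2044990 / 0.0858)
L = 1.5438 cm

1.5438


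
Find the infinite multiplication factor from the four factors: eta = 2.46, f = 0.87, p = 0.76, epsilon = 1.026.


k_inf = eta * f * p * epsilon
k_inf = 2.46 * 0.87 * 0.76 * 1.026
k_inf = 1.6688

1.6688


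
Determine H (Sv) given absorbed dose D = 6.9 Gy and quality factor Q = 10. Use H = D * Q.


H = D * Q
H = 6.9 * 10
H = 69.000 Sv

69.000


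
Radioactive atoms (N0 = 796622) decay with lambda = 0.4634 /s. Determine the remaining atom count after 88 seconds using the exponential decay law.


N = N0 * exp(-lambda * t)
N = 796622 * exp(-0.4634 * 88)
N = 1.5526e-12

1.5526e-12


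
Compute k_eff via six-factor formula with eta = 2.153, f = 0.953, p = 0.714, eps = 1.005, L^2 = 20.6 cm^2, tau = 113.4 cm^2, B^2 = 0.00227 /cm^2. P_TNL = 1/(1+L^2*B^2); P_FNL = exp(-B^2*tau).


k_inf = eta*f*p*eps = 2.153*0.953*0.714*1.005 = 1.472317
P_TNL = 1/(1 + L^2*B^2) = 1/(1 + 20.6*0.00227) = 0.9553270
P_FNL = exp(-B^2*tau) = exp(-0.00227*113.4) = 0.7730450
k_eff = k_inf * P_TNL * P_FNL = 1.472317 * 0.9553270 * 0.7730450
k_eff = 1.0873

1.0873


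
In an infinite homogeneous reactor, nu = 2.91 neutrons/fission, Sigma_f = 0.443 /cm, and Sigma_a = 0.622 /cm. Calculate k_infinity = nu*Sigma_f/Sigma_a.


k_inf = nu * Sigma_f / Sigma_a
k_inf = 2.91 * 0.443 / 0.622
k_inf = 2.0726

2.0726


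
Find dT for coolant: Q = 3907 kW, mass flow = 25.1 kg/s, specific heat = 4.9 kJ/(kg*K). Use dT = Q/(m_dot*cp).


dT = Q / (m_dot * cp)
dT = 3907 / (25.1 * 4.9)
dT = 31.767 C

31.767


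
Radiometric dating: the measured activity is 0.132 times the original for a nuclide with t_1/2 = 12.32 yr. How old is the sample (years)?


lambda = ln(2) / t_half = ln(2) / 12.32 = 0.05626195 /yr
t = -ln(A/A0) / lambda
t = -ln(0.132) / 0.05626195
t = 35.992 yr

35.992


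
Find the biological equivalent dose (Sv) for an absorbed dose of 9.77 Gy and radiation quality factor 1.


H = D * Q
H = 9.77 * 1
H = 9.7700 Sv

9.7700


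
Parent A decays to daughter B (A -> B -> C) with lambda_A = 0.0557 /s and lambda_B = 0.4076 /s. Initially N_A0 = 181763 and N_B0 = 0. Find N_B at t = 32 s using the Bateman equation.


N_B(t) = lambda_A * N_A0 / (lambda_B - lambda_A) * [exp(-lambda_A*t) - exp(-lambda_B*t)]
exp(-0.0557*32) = 0.1682339; exp(-0.4076*32) = 2.164762e-06
N_B = 0.0557 * 181763 / (0.4076 - 0.0557) * (0.1682339 - 2.164762e-06)
N_B = 4840.0

4840.0


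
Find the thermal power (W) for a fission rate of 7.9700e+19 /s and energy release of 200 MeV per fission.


P = fission_rate * E_MeV * 1.602e-13
P = 7.9700e+19 * 200 * 1.602e-13
P = 2.5536e+09 W

2.5536e+09


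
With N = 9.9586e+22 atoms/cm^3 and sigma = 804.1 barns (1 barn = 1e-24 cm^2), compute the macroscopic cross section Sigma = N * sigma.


Sigma = N * sigma_barns * 1e-24
Sigma = 9.9586e+22 * 804.1 * 1e-24
Sigma = 80.077 /cm

80.077


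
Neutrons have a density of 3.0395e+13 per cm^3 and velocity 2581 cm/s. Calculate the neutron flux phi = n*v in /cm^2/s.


phi = n * v
phi = 3.0395e+13 * 2581
phi = 7.8449e+16 /cm^2/s

7.8449e+16


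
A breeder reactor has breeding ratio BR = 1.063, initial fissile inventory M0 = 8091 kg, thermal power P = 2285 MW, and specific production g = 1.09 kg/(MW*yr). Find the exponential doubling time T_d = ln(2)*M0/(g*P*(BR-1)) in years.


Breeding gain G = BR - 1 = 1.063 - 1 = 0.063
Fissile production rate = g * P * G = 1.09 * 2285 * 0.063 = 156.91095 kg/yr
T_d = ln(2) * M0 / (g * P * G)
T_d = ln(2) * 8091 / 156.91095 = 35.742 yr

35.742


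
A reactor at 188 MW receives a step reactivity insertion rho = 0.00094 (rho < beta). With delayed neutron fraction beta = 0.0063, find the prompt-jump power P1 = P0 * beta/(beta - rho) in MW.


P1/P0 = beta / (beta - rho)
P1/P0 = 0.0063 / (0.0063 - 0.00094) = 1.175373
P1 = 188 * 1.175373 = 220.97 MW

220.97


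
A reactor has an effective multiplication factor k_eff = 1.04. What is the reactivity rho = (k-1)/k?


rho = (k_eff - 1) / k_eff
rho = (1.04 - 1) / 1.04
rho = 0.038462

0.038462


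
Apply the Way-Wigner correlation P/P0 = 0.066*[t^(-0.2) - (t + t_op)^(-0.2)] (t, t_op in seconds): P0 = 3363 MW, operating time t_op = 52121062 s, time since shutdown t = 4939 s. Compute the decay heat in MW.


P/P0 = 0.066 * [t^(-0.2) - (t + t_op)^(-0.2)]
P/P0 = 0.066 * [4939^(-0.2) - (4939 + 52121062)^(-0.2)]
P/P0 = 0.066 * [0.1825039 - 0.02861469] = 0.01015669
P = 3363 * 0.01015669 = 34.157 MW

34.157


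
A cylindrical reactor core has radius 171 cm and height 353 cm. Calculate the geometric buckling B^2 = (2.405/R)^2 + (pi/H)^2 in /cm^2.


B^2 = (2.405/R)^2 + (pi/H)^2
B^2 = (2.405/171)^2 + (pi/353)^2
B^2 = 2.7701e-04 /cm^2

2.7701e-04


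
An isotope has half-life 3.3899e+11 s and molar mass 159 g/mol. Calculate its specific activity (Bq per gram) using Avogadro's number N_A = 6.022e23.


lambda = ln(2) / t_half = ln(2) / 3.3899e+11 = 2.044742e-12 /s
SA = lambda * N_A / M
SA = 2.044742e-12 * 6.022e23 / 159
SA = 7.7443e+09 Bq/g

7.7443e+09


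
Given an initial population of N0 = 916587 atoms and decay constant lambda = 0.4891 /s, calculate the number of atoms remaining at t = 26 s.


N = N0 * exp(-lambda * t)
N = 916587 * exp(-0.4891 * 26)
N = 2.7506

2.7506


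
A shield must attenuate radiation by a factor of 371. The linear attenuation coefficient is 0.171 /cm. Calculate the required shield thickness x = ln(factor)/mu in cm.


x = ln(factor) / mu
x = ln(371) / 0.171
x = 34.598 cm

34.598


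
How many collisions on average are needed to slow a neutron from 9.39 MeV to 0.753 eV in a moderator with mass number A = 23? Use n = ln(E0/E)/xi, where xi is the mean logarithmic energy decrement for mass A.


xi = 1 + (A-1)^2/(2A)*ln((A-1)/(A+1)) = 0.08448899 (for A = 23)
n = ln(E0/E) / xi
n = ln(9.39e6 / 0.753) / 0.08448899
n = ln(1.247012e+07) / 0.08448899 = 193.38

193.38


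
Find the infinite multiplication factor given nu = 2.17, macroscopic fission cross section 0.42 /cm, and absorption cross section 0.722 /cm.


k_inf = nu * Sigma_f / Sigma_a
k_inf = 2.17 * 0.42 / 0.722
k_inf = 1.2623

1.2623


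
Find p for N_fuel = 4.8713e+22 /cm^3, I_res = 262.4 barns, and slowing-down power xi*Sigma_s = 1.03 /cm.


p = exp(-N * I * 1e-24 / (xi*Sigma_s))
p = exp(-4.8713e+22 * 262.4 * 1e-24 / 1.03)
p = 4.0776e-06

4.0776e-06


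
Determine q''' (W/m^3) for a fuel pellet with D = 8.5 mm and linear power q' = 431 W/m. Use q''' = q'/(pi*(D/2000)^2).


r = D / 2 / 1000 = 8.5 / 2 / 1000 = 0.00425 m
q''' = q' / (pi * r^2)
q''' = 431 / (pi * 0.00425^2)
q''' = 7.5954e+06 W/m^3

7.5954e+06


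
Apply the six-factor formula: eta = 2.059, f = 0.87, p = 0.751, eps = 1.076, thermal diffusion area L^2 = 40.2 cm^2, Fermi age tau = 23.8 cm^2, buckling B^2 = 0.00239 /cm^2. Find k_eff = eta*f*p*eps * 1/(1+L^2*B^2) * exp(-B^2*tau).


k_inf = eta*f*p*eps = 2.059*0.87*0.751*1.076 = 1.447531
P_TNL = 1/(1 + L^2*B^2) = 1/(1 + 40.2*0.00239) = 0.9123438
P_FNL = exp(-B^2*tau) = exp(-0.00239*23.8) = 0.9447055
k_eff = k_inf * P_TNL * P_FNL = 1.447531 * 0.9123438 * 0.9447055
k_eff = 1.2476

1.2476


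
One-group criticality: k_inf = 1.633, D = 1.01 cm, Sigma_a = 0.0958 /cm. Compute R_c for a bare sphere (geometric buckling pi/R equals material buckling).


L^2 = D / Sigma_a = 1.01 / 0.0958 = 10.54280 cm^2
B_m^2 = (k_inf - 1) / L^2 = (1.633 - 1) / 10.54280 = 0.06004098 /cm^2
For a bare sphere: B_g = pi/R, so R_c = pi / sqrt(B_m^2)
R_c = pi / sqrt(0.06004098) = 12.821 cm

12.821


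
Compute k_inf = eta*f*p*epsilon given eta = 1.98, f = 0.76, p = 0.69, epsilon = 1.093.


k_inf = eta * f * p * epsilon
k_inf = 1.98 * 0.76 * 0.69 * 1.093
k_inf = 1.1349

1.1349


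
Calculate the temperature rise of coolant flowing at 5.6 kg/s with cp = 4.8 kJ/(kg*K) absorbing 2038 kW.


dT = Q / (m_dot * cp)
dT = 2038 / (5.6 * 4.8)
dT = 75.818 C

75.818


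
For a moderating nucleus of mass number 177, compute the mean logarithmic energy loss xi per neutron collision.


xi = 1 + (A-1)^2/(2A) * ln((A-1)/(A+1))
xi = 1 + (177-1)^2/(2*177) * ln((177-1)/(177 +1))
xi = 0.011257

0.011257


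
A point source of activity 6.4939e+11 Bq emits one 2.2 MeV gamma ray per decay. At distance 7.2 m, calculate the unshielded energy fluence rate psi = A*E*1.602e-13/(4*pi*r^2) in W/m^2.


psi = A * E * 1.602e-13 / (4*pi*r^2)
psi = 6.4939e+11 * 2.2 * 1.602e-13 / (4*pi*7.2^2)
psi = 3.5133e-04 W/m^2

3.5133e-04


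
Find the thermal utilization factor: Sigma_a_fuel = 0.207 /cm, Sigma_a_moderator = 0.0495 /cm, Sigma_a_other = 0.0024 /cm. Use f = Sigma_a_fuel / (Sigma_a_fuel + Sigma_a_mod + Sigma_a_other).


f = Sigma_a_fuel / (Sigma_a_fuel + Sigma_a_mod + Sigma_a_other)
f = 0.207 / (0.207 + 0.0495 + 0.0024)
f = 0.79954

0.79954


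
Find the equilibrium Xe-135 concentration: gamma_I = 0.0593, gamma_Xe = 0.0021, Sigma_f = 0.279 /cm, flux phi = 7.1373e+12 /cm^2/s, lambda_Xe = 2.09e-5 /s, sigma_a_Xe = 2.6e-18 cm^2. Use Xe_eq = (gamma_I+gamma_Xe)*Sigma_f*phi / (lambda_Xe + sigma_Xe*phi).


Xe_eq = (gamma_I + gamma_Xe) * Sigma_f * phi / (lambda_Xe + sigma_Xe * phi)
Numerator = (0.0593 + 0.0021) * 0.279 * 7.1373e+12 = 1.222662e+11
Denominator = 2.09e-5 + 2.6e-18 * 7.1373e+12 = 3.945698e-05
Xe_eq = 1.222662e+11 / 3.945698e-05 = 3.0987e+15 /cm^3

3.0987e+15


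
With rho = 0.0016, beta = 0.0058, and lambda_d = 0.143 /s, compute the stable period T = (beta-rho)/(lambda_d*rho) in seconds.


T = (beta - rho) / (lambda_d * rho)
T = (0.0058 - 0.0016) / (0.143 * 0.0016)
T = 18.357 s

18.357


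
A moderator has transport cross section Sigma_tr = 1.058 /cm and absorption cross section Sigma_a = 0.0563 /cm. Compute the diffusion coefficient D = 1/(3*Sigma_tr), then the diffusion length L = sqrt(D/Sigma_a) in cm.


D = 1 / (3 * Sigma_tr) = 1 / (3 * 1.058) = 0.3150599 cm
L = sqrt(D / Sigma_a)
L = sqrt(0.3150599 / 0.0563)
L = 2.3656 cm

2.3656


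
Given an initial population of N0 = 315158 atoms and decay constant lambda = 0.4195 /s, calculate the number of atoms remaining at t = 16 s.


N = N0 * exp(-lambda * t)
N = 315158 * exp(-0.4195 * 16)
N = 383.30

383.30


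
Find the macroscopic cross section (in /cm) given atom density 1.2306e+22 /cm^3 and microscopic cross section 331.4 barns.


Sigma = N * sigma_barns * 1e-24
Sigma = 1.2306e+22 * 331.4 * 1e-24
Sigma = 4.0782 /cm

4.0782


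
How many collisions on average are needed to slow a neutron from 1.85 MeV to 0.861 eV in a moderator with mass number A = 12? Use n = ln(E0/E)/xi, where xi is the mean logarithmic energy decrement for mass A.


xi = 1 + (A-1)^2/(2A)*ln((A-1)/(A+1)) = 0.1577690 (for A = 12)
n = ln(E0/E) / xi
n = ln(1.85e6 / 0.861) / 0.1577690
n = ln(2.148664e+06) / 0.1577690 = 92.416

92.416


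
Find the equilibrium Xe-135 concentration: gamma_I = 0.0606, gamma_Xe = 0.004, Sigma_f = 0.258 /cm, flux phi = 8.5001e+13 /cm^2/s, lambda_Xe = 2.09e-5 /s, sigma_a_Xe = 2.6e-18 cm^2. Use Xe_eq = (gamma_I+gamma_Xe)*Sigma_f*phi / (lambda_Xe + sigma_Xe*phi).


Xe_eq = (gamma_I + gamma_Xe) * Sigma_f * phi / (lambda_Xe + sigma_Xe * phi)
Numerator = (0.0606 + 0.004) * 0.258 * 8.5001e+13 = 1.416695e+12
Denominator = 2.09e-5 + 2.6e-18 * 8.5001e+13 = 2.419026e-04
Xe_eq = 1.416695e+12 / 2.419026e-04 = 5.8565e+15 /cm^3

5.8565e+15


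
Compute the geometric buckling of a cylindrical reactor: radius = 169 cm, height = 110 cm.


B^2 = (2.405/R)^2 + (pi/H)^2
B^2 = (2.405/169)^2 + (pi/110)^2
B^2 = 0.0010182 /cm^2

0.0010182


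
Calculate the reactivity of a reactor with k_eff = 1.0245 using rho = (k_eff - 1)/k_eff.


rho = (k_eff - 1) / k_eff
rho = (1.0245 - 1) / 1.0245
rho = 0.023914

0.023914


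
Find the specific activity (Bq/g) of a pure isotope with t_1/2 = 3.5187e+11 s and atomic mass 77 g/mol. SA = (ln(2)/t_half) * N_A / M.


lambda = ln(2) / t_half = ln(2) / 3.5187e+11 = 1.969896e-12 /s
SA = lambda * N_A / M
SA = 1.969896e-12 * 6.022e23 / 77
SA = 1.5406e+10 Bq/g

1.5406e+10


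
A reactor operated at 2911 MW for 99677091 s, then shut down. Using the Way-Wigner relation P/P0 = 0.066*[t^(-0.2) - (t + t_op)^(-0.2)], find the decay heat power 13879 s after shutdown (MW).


P/P0 = 0.066 * [t^(-0.2) - (t + t_op)^(-0.2)]
P/P0 = 0.066 * [13879^(-0.2) - (13879 + 99677091)^(-0.2)]
P/P0 = 0.066 * [0.1484323 - 0.02513442] = 0.008137660
P = 2911 * 0.008137660 = 23.689 MW

23.689


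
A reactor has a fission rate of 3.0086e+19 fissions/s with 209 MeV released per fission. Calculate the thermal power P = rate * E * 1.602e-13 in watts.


P = fission_rate * E_MeV * 1.602e-13
P = 3.0086e+19 * 209 * 1.602e-13
P = 1.0073e+09 W

1.0073e+09


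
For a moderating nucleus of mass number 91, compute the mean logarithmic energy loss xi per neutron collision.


xi = 1 + (A-1)^2/(2A) * ln((A-1)/(A+1))
xi = 1 + (91-1)^2/(2*91) * ln((91-1)/(91 +1))
xi = 0.021818

0.021818


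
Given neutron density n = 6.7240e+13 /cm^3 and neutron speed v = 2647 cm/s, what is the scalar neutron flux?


phi = n * v
phi = 6.7240e+13 * 2647
phi = 1.7798e+17 /cm^2/s

1.7798e+17


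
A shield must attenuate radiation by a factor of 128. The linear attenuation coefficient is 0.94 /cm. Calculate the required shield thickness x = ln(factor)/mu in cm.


x = ln(factor) / mu
x = ln(128) / 0.94
x = 5.1617 cm

5.1617


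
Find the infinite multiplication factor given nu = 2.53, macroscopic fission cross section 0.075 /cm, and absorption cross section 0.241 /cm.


k_inf = nu * Sigma_f / Sigma_a
k_inf = 2.53 * 0.075 / 0.241
k_inf = 0.78734

0.78734


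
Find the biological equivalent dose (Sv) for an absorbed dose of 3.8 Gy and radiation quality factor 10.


H = D * Q
H = 3.8 * 10
H = 38.000 Sv

38.000


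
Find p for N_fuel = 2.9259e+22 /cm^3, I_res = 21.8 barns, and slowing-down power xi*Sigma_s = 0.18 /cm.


p = exp(-N * I * 1e-24 / (xi*Sigma_s))
p = exp(-2.9259e+22 * 21.8 * 1e-24 / 0.18)
p = 0.028909

0.028909


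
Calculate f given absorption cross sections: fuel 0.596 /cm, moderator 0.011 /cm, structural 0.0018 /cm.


f = Sigma_a_fuel / (Sigma_a_fuel + Sigma_a_mod + Sigma_a_other)
f = 0.596 / (0.596 + 0.011 + 0.0018)
f = 0.97898

0.97898


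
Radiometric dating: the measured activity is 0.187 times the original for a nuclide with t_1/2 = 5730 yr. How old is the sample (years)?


lambda = ln(2) / t_half = ln(2) / 5730 = 1.209681e-04 /yr
t = -ln(A/A0) / lambda
t = -ln(0.187) / 1.209681e-04
t = 13860 yr

13860


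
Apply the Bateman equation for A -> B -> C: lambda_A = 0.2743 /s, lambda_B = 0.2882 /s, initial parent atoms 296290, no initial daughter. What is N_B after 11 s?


N_B(t) = lambda_A * N_A0 / (lambda_B - lambda_A) * [exp(-lambda_A*t) - exp(-lambda_B*t)]
exp(-0.2743*11) = 0.04893316; exp(-0.2882*11) = 0.04199520
N_B = 0.2743 * 296290 / (0.2882 - 0.2743) * (0.04893316 - 0.04199520)
N_B = 40566

40566


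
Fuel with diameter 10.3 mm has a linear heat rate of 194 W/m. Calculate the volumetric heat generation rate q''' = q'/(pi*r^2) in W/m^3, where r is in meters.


r = D / 2 / 1000 = 10.3 / 2 / 1000 = 0.00515 m
q''' = q' / (pi * r^2)
q''' = 194 / (pi * 0.00515^2)
q''' = 2.3283e+06 W/m^3

2.3283e+06


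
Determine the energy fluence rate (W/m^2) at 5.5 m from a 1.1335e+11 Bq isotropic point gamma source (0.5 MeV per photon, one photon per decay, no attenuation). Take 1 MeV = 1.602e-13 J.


psi = A * E * 1.602e-13 / (4*pi*r^2)
psi = 1.1335e+11 * 0.5 * 1.602e-13 / (4*pi*5.5^2)
psi = 2.3885e-05 W/m^2

2.3885e-05


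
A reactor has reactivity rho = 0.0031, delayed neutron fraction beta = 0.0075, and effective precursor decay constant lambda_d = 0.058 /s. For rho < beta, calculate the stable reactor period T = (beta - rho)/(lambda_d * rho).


T = (beta - rho) / (lambda_d * rho)
T = (0.0075 - 0.0031) / (0.058 * 0.0031)
T = 24.472 s

24.472


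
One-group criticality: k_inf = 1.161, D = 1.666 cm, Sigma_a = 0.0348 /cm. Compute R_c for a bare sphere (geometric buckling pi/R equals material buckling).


L^2 = D / Sigma_a = 1.666 / 0.0348 = 47.87356 cm^2
B_m^2 = (k_inf - 1) / L^2 = (1.161 - 1) / 47.87356 = 0.003363025 /cm^2
For a bare sphere: B_g = pi/R, so R_c = pi / sqrt(B_m^2)
R_c = pi / sqrt(0.003363025) = 54.173 cm

54.173


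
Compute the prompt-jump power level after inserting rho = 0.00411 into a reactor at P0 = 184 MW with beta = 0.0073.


P1/P0 = beta / (beta - rho)
P1/P0 = 0.0073 / (0.0073 - 0.00411) = 2.288401
P1 = 184 * 2.288401 = 421.07 MW

421.07


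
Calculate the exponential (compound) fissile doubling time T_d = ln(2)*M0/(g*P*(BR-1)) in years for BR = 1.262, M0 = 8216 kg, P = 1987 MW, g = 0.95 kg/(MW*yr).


Breeding gain G = BR - 1 = 1.262 - 1 = 0.262
Fissile production rate = g * P * G = 0.95 * 1987 * 0.262 = 494.5643 kg/yr
T_d = ln(2) * M0 / (g * P * G)
T_d = ln(2) * 8216 / 494.5643 = 11.515 yr

11.515


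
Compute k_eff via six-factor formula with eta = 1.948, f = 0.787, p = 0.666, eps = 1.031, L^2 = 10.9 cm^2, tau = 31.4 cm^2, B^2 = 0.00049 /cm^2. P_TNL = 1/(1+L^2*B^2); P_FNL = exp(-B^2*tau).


k_inf = eta*f*p*eps = 1.948*0.787*0.666*1.031 = 1.052681
P_TNL = 1/(1 + L^2*B^2) = 1/(1 + 10.9*0.00049) = 0.9946874
P_FNL = exp(-B^2*tau) = exp(-0.00049*31.4) = 0.9847318
k_eff = k_inf * P_TNL * P_FNL = 1.052681 * 0.9946874 * 0.9847318
k_eff = 1.0311

1.0311
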